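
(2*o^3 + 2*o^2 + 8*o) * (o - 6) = 2*o^4 - 10*o^3 - 4*o^2 - 48*o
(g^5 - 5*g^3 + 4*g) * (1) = g^5 - 5*g^3 + 4*g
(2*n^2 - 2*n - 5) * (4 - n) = -2*n^3 + 10*n^2 - 3*n - 20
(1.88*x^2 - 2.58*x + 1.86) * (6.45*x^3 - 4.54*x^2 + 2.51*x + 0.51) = 12.126*x^5 - 25.1762*x^4 + 28.429*x^3 - 13.9614*x^2 + 3.3528*x + 0.9486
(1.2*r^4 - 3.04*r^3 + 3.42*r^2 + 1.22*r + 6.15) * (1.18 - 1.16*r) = -1.392*r^5 + 4.9424*r^4 - 7.5544*r^3 + 2.6204*r^2 - 5.6944*r + 7.257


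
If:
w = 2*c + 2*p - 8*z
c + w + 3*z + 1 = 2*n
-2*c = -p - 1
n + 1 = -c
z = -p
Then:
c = 4/19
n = -23/19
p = -11/19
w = -102/19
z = 11/19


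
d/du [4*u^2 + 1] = 8*u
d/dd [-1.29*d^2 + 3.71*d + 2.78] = 3.71 - 2.58*d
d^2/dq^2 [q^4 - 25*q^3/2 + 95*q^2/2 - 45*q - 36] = 12*q^2 - 75*q + 95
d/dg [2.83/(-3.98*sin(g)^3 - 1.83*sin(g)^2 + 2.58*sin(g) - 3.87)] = (33.7902*sin(g)^2 + 10.3578*sin(g) - 7.3014)*cos(g)/(3.98*sin(g)^3 + 1.83*sin(g)^2 - 2.58*sin(g) + 3.87)^2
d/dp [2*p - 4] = 2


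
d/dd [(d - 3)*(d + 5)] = 2*d + 2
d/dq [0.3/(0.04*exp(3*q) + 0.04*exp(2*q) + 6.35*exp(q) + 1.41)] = (-0.036*exp(2*q) - 0.024*exp(q) - 1.905)*exp(q)/(0.04*exp(3*q) + 0.04*exp(2*q) + 6.35*exp(q) + 1.41)^2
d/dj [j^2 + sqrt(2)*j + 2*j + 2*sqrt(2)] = 2*j + sqrt(2) + 2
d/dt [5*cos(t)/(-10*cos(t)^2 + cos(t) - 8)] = 5*(10*sin(t)^2 - 2)*sin(t)/(10*sin(t)^2 + cos(t) - 18)^2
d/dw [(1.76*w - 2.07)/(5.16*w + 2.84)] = (80.906736*w + 44.530064)/(5.16*w + 2.84)^3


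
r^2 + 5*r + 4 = (r + 1)*(r + 4)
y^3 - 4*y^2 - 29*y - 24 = (y - 8)*(y + 1)*(y + 3)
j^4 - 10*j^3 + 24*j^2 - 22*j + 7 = (j - 7)*(j - 1)^3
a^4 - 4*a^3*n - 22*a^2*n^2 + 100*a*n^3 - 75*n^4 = (a - 5*n)*(a - 3*n)*(a - n)*(a + 5*n)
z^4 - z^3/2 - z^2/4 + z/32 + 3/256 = (z - 3/4)*(z - 1/4)*(z + 1/4)^2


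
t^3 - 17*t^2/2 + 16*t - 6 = (t - 6)*(t - 2)*(t - 1/2)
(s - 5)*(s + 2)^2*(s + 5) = s^4 + 4*s^3 - 21*s^2 - 100*s - 100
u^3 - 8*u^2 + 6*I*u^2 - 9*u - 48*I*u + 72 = (u - 8)*(u + 3*I)^2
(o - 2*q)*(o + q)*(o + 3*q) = o^3 + 2*o^2*q - 5*o*q^2 - 6*q^3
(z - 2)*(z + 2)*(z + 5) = z^3 + 5*z^2 - 4*z - 20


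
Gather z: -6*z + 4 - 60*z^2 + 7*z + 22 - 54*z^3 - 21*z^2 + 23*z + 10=-54*z^3 - 81*z^2 + 24*z + 36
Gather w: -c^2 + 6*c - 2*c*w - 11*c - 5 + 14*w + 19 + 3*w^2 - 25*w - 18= -c^2 - 5*c + 3*w^2 + w*(-2*c - 11) - 4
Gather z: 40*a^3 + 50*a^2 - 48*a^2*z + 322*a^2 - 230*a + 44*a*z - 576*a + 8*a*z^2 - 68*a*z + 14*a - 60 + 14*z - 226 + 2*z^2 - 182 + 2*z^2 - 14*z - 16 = 40*a^3 + 372*a^2 - 792*a + z^2*(8*a + 4) + z*(-48*a^2 - 24*a) - 484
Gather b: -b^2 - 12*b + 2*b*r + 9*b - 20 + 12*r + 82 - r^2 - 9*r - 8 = -b^2 + b*(2*r - 3) - r^2 + 3*r + 54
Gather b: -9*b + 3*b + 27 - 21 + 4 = 10 - 6*b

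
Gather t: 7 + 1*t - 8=t - 1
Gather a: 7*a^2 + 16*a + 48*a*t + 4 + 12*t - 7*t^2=7*a^2 + a*(48*t + 16) - 7*t^2 + 12*t + 4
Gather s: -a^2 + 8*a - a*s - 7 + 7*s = -a^2 + 8*a + s*(7 - a) - 7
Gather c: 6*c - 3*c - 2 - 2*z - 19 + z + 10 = 3*c - z - 11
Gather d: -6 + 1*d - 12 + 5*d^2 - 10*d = 5*d^2 - 9*d - 18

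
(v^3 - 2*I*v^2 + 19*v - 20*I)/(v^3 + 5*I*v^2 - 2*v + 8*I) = (v - 5*I)/(v + 2*I)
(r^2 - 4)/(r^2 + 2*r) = (r - 2)/r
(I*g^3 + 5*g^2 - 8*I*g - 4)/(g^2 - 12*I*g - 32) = (-I*g^3 - 5*g^2 + 8*I*g + 4)/(-g^2 + 12*I*g + 32)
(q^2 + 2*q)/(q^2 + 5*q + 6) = q/(q + 3)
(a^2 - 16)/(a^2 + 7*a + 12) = (a - 4)/(a + 3)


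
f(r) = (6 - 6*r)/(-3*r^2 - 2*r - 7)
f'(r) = (6 - 6*r)*(6*r + 2)/(-3*r^2 - 2*r - 7)^2 - 6/(-3*r^2 - 2*r - 7)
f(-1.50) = -1.40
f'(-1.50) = -0.35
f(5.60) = 0.25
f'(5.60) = -0.02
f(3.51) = 0.30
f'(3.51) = -0.02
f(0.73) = -0.16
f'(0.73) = 0.70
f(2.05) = 0.27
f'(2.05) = 0.09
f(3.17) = 0.30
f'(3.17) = -0.01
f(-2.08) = -1.17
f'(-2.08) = -0.39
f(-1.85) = -1.26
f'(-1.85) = -0.40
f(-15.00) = -0.15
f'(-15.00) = -0.01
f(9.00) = 0.18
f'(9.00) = -0.02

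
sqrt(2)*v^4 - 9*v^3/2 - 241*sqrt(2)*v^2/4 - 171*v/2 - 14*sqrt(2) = (v - 7*sqrt(2))*(v + sqrt(2)/2)*(v + 4*sqrt(2))*(sqrt(2)*v + 1/2)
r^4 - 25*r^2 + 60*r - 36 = (r - 3)*(r - 2)*(r - 1)*(r + 6)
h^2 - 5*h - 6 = (h - 6)*(h + 1)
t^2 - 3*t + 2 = (t - 2)*(t - 1)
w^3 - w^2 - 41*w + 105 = (w - 5)*(w - 3)*(w + 7)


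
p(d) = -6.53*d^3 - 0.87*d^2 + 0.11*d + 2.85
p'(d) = -19.59*d^2 - 1.74*d + 0.11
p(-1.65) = 29.63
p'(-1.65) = -50.35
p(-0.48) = 3.32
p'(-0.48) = -3.57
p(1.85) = -41.27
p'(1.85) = -70.16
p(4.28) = -524.59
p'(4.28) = -366.19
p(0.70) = 0.26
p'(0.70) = -10.71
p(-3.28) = 223.56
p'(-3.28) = -204.94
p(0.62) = 1.03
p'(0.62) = -8.50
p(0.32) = 2.58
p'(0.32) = -2.45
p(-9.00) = 4691.76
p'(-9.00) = -1571.02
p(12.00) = -11404.95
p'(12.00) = -2841.73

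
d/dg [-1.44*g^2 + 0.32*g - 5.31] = 0.32 - 2.88*g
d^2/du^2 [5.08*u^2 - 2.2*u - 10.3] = 10.1600000000000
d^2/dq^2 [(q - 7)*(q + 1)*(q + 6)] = 6*q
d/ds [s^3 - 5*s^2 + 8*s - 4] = 3*s^2 - 10*s + 8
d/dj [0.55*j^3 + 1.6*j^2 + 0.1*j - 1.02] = 1.65*j^2 + 3.2*j + 0.1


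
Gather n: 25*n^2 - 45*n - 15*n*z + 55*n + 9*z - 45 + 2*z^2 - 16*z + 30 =25*n^2 + n*(10 - 15*z) + 2*z^2 - 7*z - 15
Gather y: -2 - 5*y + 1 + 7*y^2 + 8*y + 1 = 7*y^2 + 3*y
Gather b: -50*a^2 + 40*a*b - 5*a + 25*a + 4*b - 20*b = -50*a^2 + 20*a + b*(40*a - 16)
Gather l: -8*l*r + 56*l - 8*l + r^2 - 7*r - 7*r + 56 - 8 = l*(48 - 8*r) + r^2 - 14*r + 48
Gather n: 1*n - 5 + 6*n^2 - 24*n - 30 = 6*n^2 - 23*n - 35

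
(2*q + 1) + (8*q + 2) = 10*q + 3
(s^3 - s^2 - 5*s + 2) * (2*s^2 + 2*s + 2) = 2*s^5 - 10*s^3 - 8*s^2 - 6*s + 4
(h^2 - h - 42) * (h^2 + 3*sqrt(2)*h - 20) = h^4 - h^3 + 3*sqrt(2)*h^3 - 62*h^2 - 3*sqrt(2)*h^2 - 126*sqrt(2)*h + 20*h + 840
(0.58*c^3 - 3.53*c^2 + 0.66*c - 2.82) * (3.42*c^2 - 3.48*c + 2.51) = 1.9836*c^5 - 14.091*c^4 + 15.9974*c^3 - 20.8015*c^2 + 11.4702*c - 7.0782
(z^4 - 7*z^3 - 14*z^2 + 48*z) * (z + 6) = z^5 - z^4 - 56*z^3 - 36*z^2 + 288*z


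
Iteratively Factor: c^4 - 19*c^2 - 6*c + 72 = (c + 3)*(c^3 - 3*c^2 - 10*c + 24) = (c + 3)^2*(c^2 - 6*c + 8) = (c - 4)*(c + 3)^2*(c - 2)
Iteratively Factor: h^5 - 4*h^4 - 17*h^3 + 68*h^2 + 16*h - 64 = (h + 4)*(h^4 - 8*h^3 + 15*h^2 + 8*h - 16) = (h + 1)*(h + 4)*(h^3 - 9*h^2 + 24*h - 16) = (h - 4)*(h + 1)*(h + 4)*(h^2 - 5*h + 4) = (h - 4)*(h - 1)*(h + 1)*(h + 4)*(h - 4)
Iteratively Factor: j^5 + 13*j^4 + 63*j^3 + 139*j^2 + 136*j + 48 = (j + 1)*(j^4 + 12*j^3 + 51*j^2 + 88*j + 48) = (j + 1)*(j + 3)*(j^3 + 9*j^2 + 24*j + 16) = (j + 1)^2*(j + 3)*(j^2 + 8*j + 16) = (j + 1)^2*(j + 3)*(j + 4)*(j + 4)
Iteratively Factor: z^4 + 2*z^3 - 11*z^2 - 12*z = (z - 3)*(z^3 + 5*z^2 + 4*z) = z*(z - 3)*(z^2 + 5*z + 4) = z*(z - 3)*(z + 4)*(z + 1)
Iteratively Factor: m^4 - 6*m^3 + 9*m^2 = (m - 3)*(m^3 - 3*m^2) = m*(m - 3)*(m^2 - 3*m) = m^2*(m - 3)*(m - 3)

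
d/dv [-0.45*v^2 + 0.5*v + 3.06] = 0.5 - 0.9*v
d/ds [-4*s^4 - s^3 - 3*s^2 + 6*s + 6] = -16*s^3 - 3*s^2 - 6*s + 6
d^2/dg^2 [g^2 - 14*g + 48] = 2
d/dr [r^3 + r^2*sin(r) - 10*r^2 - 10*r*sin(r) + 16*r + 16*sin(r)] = r^2*cos(r) + 3*r^2 + 2*r*sin(r) - 10*r*cos(r) - 20*r - 10*sin(r) + 16*cos(r) + 16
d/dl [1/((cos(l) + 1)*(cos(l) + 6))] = (2*cos(l) + 7)*sin(l)/((cos(l) + 1)^2*(cos(l) + 6)^2)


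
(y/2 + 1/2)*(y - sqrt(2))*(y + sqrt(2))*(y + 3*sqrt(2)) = y^4/2 + y^3/2 + 3*sqrt(2)*y^3/2 - y^2 + 3*sqrt(2)*y^2/2 - 3*sqrt(2)*y - y - 3*sqrt(2)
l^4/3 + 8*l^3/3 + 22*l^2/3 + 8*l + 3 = (l/3 + 1)*(l + 1)^2*(l + 3)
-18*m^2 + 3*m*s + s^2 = (-3*m + s)*(6*m + s)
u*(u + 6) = u^2 + 6*u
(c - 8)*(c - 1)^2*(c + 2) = c^4 - 8*c^3 - 3*c^2 + 26*c - 16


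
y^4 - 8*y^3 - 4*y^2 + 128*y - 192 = (y - 6)*(y - 4)*(y - 2)*(y + 4)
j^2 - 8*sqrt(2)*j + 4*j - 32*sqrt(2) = (j + 4)*(j - 8*sqrt(2))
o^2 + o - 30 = (o - 5)*(o + 6)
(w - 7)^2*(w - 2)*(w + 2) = w^4 - 14*w^3 + 45*w^2 + 56*w - 196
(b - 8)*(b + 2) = b^2 - 6*b - 16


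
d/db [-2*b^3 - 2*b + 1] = -6*b^2 - 2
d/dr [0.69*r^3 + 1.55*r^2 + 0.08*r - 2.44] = 2.07*r^2 + 3.1*r + 0.08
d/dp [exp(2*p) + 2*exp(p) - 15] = 2*(exp(p) + 1)*exp(p)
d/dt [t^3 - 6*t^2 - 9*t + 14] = 3*t^2 - 12*t - 9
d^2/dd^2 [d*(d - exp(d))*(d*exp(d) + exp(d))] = (d^3 - 4*d^2*exp(d) + 7*d^2 - 12*d*exp(d) + 10*d - 6*exp(d) + 2)*exp(d)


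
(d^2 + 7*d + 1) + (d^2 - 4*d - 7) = 2*d^2 + 3*d - 6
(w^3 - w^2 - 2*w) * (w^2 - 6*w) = w^5 - 7*w^4 + 4*w^3 + 12*w^2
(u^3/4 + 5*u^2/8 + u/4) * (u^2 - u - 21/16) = u^5/4 + 3*u^4/8 - 45*u^3/64 - 137*u^2/128 - 21*u/64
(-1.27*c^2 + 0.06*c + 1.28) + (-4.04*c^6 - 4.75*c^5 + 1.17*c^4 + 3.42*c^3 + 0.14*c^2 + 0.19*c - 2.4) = -4.04*c^6 - 4.75*c^5 + 1.17*c^4 + 3.42*c^3 - 1.13*c^2 + 0.25*c - 1.12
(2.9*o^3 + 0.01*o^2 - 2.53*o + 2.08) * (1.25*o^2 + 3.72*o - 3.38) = 3.625*o^5 + 10.8005*o^4 - 12.9273*o^3 - 6.8454*o^2 + 16.289*o - 7.0304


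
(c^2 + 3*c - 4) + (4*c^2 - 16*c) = 5*c^2 - 13*c - 4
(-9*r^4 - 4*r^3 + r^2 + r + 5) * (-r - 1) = 9*r^5 + 13*r^4 + 3*r^3 - 2*r^2 - 6*r - 5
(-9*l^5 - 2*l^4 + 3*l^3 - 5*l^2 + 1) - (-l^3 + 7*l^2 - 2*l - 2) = -9*l^5 - 2*l^4 + 4*l^3 - 12*l^2 + 2*l + 3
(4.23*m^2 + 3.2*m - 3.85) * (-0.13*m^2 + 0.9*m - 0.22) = -0.5499*m^4 + 3.391*m^3 + 2.4499*m^2 - 4.169*m + 0.847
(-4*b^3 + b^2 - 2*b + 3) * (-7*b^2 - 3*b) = 28*b^5 + 5*b^4 + 11*b^3 - 15*b^2 - 9*b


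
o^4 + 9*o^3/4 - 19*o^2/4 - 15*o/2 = o*(o - 2)*(o + 5/4)*(o + 3)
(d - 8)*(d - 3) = d^2 - 11*d + 24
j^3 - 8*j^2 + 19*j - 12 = (j - 4)*(j - 3)*(j - 1)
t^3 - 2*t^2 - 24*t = t*(t - 6)*(t + 4)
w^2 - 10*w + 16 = (w - 8)*(w - 2)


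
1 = 1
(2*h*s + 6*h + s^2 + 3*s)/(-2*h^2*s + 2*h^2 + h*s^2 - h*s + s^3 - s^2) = (s + 3)/(-h*s + h + s^2 - s)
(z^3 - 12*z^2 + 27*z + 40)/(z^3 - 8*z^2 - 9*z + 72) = (z^2 - 4*z - 5)/(z^2 - 9)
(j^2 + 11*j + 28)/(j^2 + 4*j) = (j + 7)/j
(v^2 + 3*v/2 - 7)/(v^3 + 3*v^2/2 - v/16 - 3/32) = 16*(2*v^2 + 3*v - 14)/(32*v^3 + 48*v^2 - 2*v - 3)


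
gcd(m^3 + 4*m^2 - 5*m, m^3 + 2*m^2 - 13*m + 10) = m^2 + 4*m - 5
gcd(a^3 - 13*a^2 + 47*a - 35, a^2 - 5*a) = a - 5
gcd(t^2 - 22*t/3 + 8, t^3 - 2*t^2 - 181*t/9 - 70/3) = t - 6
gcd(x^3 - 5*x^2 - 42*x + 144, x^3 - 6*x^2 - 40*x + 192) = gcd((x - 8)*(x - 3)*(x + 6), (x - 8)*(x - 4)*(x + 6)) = x^2 - 2*x - 48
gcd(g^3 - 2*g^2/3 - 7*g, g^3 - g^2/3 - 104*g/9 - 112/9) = g + 7/3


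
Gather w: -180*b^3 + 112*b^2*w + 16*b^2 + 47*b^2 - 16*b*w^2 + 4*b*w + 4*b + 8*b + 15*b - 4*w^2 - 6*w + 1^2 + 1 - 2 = -180*b^3 + 63*b^2 + 27*b + w^2*(-16*b - 4) + w*(112*b^2 + 4*b - 6)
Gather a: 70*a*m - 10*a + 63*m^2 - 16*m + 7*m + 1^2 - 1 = a*(70*m - 10) + 63*m^2 - 9*m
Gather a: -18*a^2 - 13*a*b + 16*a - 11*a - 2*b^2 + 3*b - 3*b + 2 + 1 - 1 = -18*a^2 + a*(5 - 13*b) - 2*b^2 + 2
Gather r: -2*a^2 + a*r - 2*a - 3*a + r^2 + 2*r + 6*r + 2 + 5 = -2*a^2 - 5*a + r^2 + r*(a + 8) + 7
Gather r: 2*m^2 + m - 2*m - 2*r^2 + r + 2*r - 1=2*m^2 - m - 2*r^2 + 3*r - 1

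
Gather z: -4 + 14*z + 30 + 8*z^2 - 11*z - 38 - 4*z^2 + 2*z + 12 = 4*z^2 + 5*z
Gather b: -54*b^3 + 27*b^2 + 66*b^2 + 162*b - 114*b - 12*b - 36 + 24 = -54*b^3 + 93*b^2 + 36*b - 12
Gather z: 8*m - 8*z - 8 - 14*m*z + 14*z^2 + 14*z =8*m + 14*z^2 + z*(6 - 14*m) - 8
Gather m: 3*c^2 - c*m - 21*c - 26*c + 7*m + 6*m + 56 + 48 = 3*c^2 - 47*c + m*(13 - c) + 104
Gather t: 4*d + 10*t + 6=4*d + 10*t + 6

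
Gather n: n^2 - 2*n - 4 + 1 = n^2 - 2*n - 3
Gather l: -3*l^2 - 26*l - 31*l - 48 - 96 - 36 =-3*l^2 - 57*l - 180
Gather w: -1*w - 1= -w - 1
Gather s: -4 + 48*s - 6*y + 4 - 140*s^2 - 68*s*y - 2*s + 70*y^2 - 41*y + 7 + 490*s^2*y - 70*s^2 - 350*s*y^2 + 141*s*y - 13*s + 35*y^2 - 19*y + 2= s^2*(490*y - 210) + s*(-350*y^2 + 73*y + 33) + 105*y^2 - 66*y + 9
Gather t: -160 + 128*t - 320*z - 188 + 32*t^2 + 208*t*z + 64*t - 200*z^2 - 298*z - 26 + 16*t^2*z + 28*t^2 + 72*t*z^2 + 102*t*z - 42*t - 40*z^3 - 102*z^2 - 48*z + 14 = t^2*(16*z + 60) + t*(72*z^2 + 310*z + 150) - 40*z^3 - 302*z^2 - 666*z - 360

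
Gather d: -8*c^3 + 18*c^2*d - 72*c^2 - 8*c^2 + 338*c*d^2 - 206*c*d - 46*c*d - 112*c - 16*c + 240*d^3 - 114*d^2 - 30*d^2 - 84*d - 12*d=-8*c^3 - 80*c^2 - 128*c + 240*d^3 + d^2*(338*c - 144) + d*(18*c^2 - 252*c - 96)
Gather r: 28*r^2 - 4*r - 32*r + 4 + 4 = 28*r^2 - 36*r + 8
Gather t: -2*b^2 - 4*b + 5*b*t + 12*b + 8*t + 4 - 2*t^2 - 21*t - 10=-2*b^2 + 8*b - 2*t^2 + t*(5*b - 13) - 6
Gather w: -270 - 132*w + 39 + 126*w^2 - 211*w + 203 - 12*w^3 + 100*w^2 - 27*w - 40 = -12*w^3 + 226*w^2 - 370*w - 68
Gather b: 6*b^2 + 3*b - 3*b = 6*b^2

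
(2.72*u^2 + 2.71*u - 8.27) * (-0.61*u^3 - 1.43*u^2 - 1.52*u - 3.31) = -1.6592*u^5 - 5.5427*u^4 - 2.965*u^3 - 1.2963*u^2 + 3.6003*u + 27.3737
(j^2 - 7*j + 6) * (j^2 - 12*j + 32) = j^4 - 19*j^3 + 122*j^2 - 296*j + 192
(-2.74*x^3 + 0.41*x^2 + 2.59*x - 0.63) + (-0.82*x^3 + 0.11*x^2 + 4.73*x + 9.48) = -3.56*x^3 + 0.52*x^2 + 7.32*x + 8.85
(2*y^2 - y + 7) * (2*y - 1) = 4*y^3 - 4*y^2 + 15*y - 7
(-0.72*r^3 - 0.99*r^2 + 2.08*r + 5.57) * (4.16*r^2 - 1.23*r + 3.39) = -2.9952*r^5 - 3.2328*r^4 + 7.4297*r^3 + 17.2567*r^2 + 0.2001*r + 18.8823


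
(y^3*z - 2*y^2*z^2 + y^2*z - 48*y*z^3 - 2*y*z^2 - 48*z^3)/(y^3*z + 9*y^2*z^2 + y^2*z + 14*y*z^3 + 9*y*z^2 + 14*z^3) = (y^2 - 2*y*z - 48*z^2)/(y^2 + 9*y*z + 14*z^2)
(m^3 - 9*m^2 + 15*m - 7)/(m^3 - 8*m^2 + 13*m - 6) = (m - 7)/(m - 6)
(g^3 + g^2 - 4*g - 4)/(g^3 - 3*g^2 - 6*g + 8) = (g^2 - g - 2)/(g^2 - 5*g + 4)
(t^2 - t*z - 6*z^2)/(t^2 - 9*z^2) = (t + 2*z)/(t + 3*z)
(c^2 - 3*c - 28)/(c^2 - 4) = (c^2 - 3*c - 28)/(c^2 - 4)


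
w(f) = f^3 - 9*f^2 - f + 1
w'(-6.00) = 215.00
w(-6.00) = -533.00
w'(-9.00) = 404.00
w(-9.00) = -1448.00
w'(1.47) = -20.98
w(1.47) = -16.74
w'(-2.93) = 77.49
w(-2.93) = -98.49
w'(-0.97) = 19.28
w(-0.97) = -7.41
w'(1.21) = -18.39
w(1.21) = -11.62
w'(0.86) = -14.26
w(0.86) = -5.88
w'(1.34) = -19.73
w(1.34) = -14.09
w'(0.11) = -2.94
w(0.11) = 0.78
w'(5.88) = -3.12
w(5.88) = -112.75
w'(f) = 3*f^2 - 18*f - 1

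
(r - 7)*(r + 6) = r^2 - r - 42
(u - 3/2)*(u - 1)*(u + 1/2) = u^3 - 2*u^2 + u/4 + 3/4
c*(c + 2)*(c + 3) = c^3 + 5*c^2 + 6*c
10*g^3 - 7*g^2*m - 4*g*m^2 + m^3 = (-5*g + m)*(-g + m)*(2*g + m)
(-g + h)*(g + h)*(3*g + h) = -3*g^3 - g^2*h + 3*g*h^2 + h^3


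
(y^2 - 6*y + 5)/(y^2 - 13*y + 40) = (y - 1)/(y - 8)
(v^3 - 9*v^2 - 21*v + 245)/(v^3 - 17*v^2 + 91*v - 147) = (v + 5)/(v - 3)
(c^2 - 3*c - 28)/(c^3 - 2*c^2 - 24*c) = (c - 7)/(c*(c - 6))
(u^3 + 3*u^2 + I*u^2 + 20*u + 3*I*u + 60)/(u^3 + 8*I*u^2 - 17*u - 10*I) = (u^2 + u*(3 - 4*I) - 12*I)/(u^2 + 3*I*u - 2)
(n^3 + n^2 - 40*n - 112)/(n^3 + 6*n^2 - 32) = (n - 7)/(n - 2)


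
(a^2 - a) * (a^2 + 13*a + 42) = a^4 + 12*a^3 + 29*a^2 - 42*a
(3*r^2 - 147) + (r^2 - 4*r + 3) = 4*r^2 - 4*r - 144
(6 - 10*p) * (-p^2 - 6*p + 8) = 10*p^3 + 54*p^2 - 116*p + 48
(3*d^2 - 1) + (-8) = 3*d^2 - 9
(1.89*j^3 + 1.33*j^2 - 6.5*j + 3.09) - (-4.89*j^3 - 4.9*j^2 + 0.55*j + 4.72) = 6.78*j^3 + 6.23*j^2 - 7.05*j - 1.63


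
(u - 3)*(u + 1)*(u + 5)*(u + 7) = u^4 + 10*u^3 + 8*u^2 - 106*u - 105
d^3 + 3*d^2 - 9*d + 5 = (d - 1)^2*(d + 5)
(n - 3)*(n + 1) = n^2 - 2*n - 3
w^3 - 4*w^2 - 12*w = w*(w - 6)*(w + 2)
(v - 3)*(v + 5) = v^2 + 2*v - 15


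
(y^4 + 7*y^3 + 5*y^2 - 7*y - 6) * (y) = y^5 + 7*y^4 + 5*y^3 - 7*y^2 - 6*y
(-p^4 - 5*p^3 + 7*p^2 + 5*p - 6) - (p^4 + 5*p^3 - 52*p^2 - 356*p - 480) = -2*p^4 - 10*p^3 + 59*p^2 + 361*p + 474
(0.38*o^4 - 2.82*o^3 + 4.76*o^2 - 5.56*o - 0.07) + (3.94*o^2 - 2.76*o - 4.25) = 0.38*o^4 - 2.82*o^3 + 8.7*o^2 - 8.32*o - 4.32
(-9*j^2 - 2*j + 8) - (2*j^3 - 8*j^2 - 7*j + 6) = -2*j^3 - j^2 + 5*j + 2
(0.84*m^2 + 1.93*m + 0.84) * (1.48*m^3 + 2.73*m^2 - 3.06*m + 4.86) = 1.2432*m^5 + 5.1496*m^4 + 3.9417*m^3 + 0.469799999999999*m^2 + 6.8094*m + 4.0824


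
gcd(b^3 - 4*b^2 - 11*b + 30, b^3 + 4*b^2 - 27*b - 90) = b^2 - 2*b - 15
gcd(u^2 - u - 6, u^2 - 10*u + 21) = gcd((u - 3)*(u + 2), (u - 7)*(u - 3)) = u - 3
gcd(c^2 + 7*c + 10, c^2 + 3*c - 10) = c + 5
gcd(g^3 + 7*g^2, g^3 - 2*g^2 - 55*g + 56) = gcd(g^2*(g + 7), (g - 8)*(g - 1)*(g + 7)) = g + 7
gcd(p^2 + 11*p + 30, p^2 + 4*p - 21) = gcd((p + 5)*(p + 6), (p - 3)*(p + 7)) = 1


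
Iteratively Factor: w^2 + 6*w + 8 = (w + 4)*(w + 2)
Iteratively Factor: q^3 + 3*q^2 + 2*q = (q)*(q^2 + 3*q + 2) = q*(q + 2)*(q + 1)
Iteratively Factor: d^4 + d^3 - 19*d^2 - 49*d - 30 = (d + 3)*(d^3 - 2*d^2 - 13*d - 10) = (d - 5)*(d + 3)*(d^2 + 3*d + 2) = (d - 5)*(d + 1)*(d + 3)*(d + 2)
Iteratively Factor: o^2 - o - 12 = (o - 4)*(o + 3)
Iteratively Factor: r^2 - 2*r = (r)*(r - 2)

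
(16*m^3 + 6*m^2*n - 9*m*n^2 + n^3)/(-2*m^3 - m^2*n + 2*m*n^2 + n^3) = (-16*m^2 + 10*m*n - n^2)/(2*m^2 - m*n - n^2)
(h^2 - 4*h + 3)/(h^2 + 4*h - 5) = (h - 3)/(h + 5)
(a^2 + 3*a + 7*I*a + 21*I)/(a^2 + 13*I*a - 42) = (a + 3)/(a + 6*I)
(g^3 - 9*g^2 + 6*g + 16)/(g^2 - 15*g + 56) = (g^2 - g - 2)/(g - 7)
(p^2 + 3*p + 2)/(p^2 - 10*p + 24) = (p^2 + 3*p + 2)/(p^2 - 10*p + 24)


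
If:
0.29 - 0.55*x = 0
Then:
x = 0.53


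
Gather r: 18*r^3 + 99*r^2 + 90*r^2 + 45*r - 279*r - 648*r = 18*r^3 + 189*r^2 - 882*r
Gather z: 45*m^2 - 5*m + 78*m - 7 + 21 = 45*m^2 + 73*m + 14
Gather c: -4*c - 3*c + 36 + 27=63 - 7*c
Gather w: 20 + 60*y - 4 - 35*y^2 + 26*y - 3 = -35*y^2 + 86*y + 13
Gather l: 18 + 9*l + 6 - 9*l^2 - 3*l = -9*l^2 + 6*l + 24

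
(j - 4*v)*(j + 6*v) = j^2 + 2*j*v - 24*v^2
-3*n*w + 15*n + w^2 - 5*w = (-3*n + w)*(w - 5)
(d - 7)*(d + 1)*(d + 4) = d^3 - 2*d^2 - 31*d - 28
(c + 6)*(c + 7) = c^2 + 13*c + 42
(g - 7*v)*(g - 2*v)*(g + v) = g^3 - 8*g^2*v + 5*g*v^2 + 14*v^3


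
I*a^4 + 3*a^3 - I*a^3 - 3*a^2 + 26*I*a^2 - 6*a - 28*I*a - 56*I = (a - 2)*(a - 7*I)*(a + 4*I)*(I*a + I)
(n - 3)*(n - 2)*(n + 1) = n^3 - 4*n^2 + n + 6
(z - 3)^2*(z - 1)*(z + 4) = z^4 - 3*z^3 - 13*z^2 + 51*z - 36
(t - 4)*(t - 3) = t^2 - 7*t + 12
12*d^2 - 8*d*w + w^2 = (-6*d + w)*(-2*d + w)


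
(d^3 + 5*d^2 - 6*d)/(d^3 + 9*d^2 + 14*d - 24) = d/(d + 4)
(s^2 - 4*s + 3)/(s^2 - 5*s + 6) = (s - 1)/(s - 2)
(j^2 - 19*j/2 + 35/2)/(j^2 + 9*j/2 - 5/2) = (2*j^2 - 19*j + 35)/(2*j^2 + 9*j - 5)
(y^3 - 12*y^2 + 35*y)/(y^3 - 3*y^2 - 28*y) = (y - 5)/(y + 4)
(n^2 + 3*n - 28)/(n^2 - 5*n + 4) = (n + 7)/(n - 1)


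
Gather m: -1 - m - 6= -m - 7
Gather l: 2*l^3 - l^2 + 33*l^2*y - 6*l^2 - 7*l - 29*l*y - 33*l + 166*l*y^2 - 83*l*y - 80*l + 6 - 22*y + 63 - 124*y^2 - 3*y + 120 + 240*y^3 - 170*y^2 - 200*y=2*l^3 + l^2*(33*y - 7) + l*(166*y^2 - 112*y - 120) + 240*y^3 - 294*y^2 - 225*y + 189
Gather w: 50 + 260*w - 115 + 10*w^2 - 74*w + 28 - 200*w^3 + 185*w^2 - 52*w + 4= -200*w^3 + 195*w^2 + 134*w - 33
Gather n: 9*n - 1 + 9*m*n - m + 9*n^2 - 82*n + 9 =-m + 9*n^2 + n*(9*m - 73) + 8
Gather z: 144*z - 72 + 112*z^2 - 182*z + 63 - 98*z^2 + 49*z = 14*z^2 + 11*z - 9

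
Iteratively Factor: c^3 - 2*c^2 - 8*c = (c)*(c^2 - 2*c - 8) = c*(c + 2)*(c - 4)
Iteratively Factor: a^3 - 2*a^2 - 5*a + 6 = (a - 1)*(a^2 - a - 6) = (a - 3)*(a - 1)*(a + 2)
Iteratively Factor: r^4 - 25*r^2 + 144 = (r - 4)*(r^3 + 4*r^2 - 9*r - 36) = (r - 4)*(r + 4)*(r^2 - 9) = (r - 4)*(r + 3)*(r + 4)*(r - 3)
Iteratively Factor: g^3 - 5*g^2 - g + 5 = (g + 1)*(g^2 - 6*g + 5) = (g - 1)*(g + 1)*(g - 5)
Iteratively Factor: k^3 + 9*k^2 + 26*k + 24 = (k + 2)*(k^2 + 7*k + 12) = (k + 2)*(k + 3)*(k + 4)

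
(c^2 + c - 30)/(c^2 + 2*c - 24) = (c - 5)/(c - 4)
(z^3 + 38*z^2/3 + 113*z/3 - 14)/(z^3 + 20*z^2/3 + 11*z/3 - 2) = (z + 7)/(z + 1)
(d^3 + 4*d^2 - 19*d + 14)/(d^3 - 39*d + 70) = (d - 1)/(d - 5)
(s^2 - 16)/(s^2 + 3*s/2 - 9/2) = 2*(s^2 - 16)/(2*s^2 + 3*s - 9)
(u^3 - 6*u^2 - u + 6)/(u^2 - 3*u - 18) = (u^2 - 1)/(u + 3)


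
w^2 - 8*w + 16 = (w - 4)^2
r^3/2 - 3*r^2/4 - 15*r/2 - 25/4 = (r/2 + 1/2)*(r - 5)*(r + 5/2)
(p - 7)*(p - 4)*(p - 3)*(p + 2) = p^4 - 12*p^3 + 33*p^2 + 38*p - 168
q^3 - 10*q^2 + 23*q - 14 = (q - 7)*(q - 2)*(q - 1)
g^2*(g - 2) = g^3 - 2*g^2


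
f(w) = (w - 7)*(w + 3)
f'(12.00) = 20.00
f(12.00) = 75.00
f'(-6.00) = -16.00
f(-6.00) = 39.00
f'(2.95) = 1.90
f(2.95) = -24.10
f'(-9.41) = -22.82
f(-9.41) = 105.19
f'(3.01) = 2.02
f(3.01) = -23.98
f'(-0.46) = -4.92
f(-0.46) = -18.95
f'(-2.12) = -8.24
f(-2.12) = -8.03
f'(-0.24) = -4.48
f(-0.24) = -19.98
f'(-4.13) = -12.26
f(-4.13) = 12.58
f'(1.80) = -0.40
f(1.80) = -24.96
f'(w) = 2*w - 4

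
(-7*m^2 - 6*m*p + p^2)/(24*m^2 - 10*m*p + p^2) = (-7*m^2 - 6*m*p + p^2)/(24*m^2 - 10*m*p + p^2)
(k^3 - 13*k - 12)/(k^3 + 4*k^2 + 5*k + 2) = (k^2 - k - 12)/(k^2 + 3*k + 2)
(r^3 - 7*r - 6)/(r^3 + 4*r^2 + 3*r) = (r^2 - r - 6)/(r*(r + 3))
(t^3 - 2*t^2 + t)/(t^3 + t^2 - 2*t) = (t - 1)/(t + 2)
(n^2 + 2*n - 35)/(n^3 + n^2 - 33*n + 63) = (n - 5)/(n^2 - 6*n + 9)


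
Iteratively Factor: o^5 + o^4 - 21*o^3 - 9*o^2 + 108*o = (o - 3)*(o^4 + 4*o^3 - 9*o^2 - 36*o) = (o - 3)*(o + 3)*(o^3 + o^2 - 12*o) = (o - 3)^2*(o + 3)*(o^2 + 4*o) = o*(o - 3)^2*(o + 3)*(o + 4)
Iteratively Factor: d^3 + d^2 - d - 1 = (d + 1)*(d^2 - 1) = (d + 1)^2*(d - 1)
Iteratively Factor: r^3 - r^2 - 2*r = (r + 1)*(r^2 - 2*r) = r*(r + 1)*(r - 2)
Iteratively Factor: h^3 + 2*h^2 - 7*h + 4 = (h - 1)*(h^2 + 3*h - 4) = (h - 1)*(h + 4)*(h - 1)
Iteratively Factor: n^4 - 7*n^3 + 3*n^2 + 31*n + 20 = (n + 1)*(n^3 - 8*n^2 + 11*n + 20) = (n + 1)^2*(n^2 - 9*n + 20) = (n - 4)*(n + 1)^2*(n - 5)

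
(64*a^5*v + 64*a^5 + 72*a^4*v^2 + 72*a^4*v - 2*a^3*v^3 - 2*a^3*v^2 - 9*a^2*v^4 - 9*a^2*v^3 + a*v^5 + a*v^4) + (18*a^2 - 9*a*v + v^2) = 64*a^5*v + 64*a^5 + 72*a^4*v^2 + 72*a^4*v - 2*a^3*v^3 - 2*a^3*v^2 - 9*a^2*v^4 - 9*a^2*v^3 + 18*a^2 + a*v^5 + a*v^4 - 9*a*v + v^2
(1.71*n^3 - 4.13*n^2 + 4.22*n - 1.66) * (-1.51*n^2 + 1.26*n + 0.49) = -2.5821*n^5 + 8.3909*n^4 - 10.7381*n^3 + 5.8001*n^2 - 0.0238000000000005*n - 0.8134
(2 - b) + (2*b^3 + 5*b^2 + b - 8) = 2*b^3 + 5*b^2 - 6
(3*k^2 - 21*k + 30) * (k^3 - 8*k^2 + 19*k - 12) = 3*k^5 - 45*k^4 + 255*k^3 - 675*k^2 + 822*k - 360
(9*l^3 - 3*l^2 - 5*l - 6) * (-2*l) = -18*l^4 + 6*l^3 + 10*l^2 + 12*l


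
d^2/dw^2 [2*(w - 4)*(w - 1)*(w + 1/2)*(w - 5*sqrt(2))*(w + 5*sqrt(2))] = 40*w^3 - 108*w^2 - 582*w + 908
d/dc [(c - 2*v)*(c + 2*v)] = 2*c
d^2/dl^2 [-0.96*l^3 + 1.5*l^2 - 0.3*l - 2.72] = 3.0 - 5.76*l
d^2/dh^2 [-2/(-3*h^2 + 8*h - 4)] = 4*(-9*h^2 + 24*h + 4*(3*h - 4)^2 - 12)/(3*h^2 - 8*h + 4)^3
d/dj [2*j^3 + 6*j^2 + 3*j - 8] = 6*j^2 + 12*j + 3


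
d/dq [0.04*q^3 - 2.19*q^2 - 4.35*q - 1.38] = 0.12*q^2 - 4.38*q - 4.35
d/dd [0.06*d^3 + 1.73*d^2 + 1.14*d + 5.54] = 0.18*d^2 + 3.46*d + 1.14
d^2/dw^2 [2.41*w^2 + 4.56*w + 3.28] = 4.82000000000000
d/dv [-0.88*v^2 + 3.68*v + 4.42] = 3.68 - 1.76*v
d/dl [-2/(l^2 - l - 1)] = 2*(2*l - 1)/(-l^2 + l + 1)^2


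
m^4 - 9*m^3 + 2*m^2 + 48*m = m*(m - 8)*(m - 3)*(m + 2)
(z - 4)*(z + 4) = z^2 - 16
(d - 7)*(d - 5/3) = d^2 - 26*d/3 + 35/3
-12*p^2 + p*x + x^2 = (-3*p + x)*(4*p + x)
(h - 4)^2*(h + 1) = h^3 - 7*h^2 + 8*h + 16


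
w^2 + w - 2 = (w - 1)*(w + 2)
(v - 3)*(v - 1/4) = v^2 - 13*v/4 + 3/4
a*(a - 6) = a^2 - 6*a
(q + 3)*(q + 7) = q^2 + 10*q + 21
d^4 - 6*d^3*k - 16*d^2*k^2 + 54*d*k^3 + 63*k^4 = (d - 7*k)*(d - 3*k)*(d + k)*(d + 3*k)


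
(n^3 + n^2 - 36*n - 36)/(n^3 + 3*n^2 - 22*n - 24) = (n - 6)/(n - 4)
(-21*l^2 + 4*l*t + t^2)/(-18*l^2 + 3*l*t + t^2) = (7*l + t)/(6*l + t)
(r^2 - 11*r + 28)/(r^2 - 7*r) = (r - 4)/r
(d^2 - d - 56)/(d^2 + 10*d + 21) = (d - 8)/(d + 3)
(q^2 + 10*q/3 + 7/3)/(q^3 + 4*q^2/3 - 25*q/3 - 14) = (q + 1)/(q^2 - q - 6)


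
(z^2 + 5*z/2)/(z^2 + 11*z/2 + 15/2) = z/(z + 3)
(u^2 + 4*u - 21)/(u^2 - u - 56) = (u - 3)/(u - 8)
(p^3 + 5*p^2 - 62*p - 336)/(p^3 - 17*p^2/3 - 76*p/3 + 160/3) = 3*(p^2 + 13*p + 42)/(3*p^2 + 7*p - 20)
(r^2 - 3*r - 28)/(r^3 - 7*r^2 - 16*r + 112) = 1/(r - 4)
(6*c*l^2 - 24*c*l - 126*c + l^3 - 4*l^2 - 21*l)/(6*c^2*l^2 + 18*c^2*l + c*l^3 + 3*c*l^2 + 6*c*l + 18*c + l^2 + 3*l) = (l - 7)/(c*l + 1)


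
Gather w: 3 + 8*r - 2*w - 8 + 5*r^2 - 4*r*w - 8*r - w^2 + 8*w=5*r^2 - w^2 + w*(6 - 4*r) - 5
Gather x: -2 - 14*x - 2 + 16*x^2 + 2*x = 16*x^2 - 12*x - 4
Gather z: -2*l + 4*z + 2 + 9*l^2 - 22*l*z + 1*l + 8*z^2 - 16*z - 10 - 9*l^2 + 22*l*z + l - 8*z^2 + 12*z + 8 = 0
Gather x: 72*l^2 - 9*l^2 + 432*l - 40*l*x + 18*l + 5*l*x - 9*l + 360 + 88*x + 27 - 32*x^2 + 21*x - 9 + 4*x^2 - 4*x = 63*l^2 + 441*l - 28*x^2 + x*(105 - 35*l) + 378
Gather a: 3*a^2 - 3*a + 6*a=3*a^2 + 3*a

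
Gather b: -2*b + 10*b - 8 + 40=8*b + 32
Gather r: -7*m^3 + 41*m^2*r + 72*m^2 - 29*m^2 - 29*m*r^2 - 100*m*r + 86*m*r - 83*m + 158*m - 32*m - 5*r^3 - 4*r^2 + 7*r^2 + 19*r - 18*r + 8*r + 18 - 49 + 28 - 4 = -7*m^3 + 43*m^2 + 43*m - 5*r^3 + r^2*(3 - 29*m) + r*(41*m^2 - 14*m + 9) - 7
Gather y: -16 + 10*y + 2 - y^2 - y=-y^2 + 9*y - 14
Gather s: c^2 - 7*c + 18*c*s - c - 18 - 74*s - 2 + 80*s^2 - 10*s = c^2 - 8*c + 80*s^2 + s*(18*c - 84) - 20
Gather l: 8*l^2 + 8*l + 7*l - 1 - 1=8*l^2 + 15*l - 2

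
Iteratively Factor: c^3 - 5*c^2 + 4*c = (c - 4)*(c^2 - c) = (c - 4)*(c - 1)*(c)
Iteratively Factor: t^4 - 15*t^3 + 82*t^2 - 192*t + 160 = (t - 5)*(t^3 - 10*t^2 + 32*t - 32) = (t - 5)*(t - 4)*(t^2 - 6*t + 8) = (t - 5)*(t - 4)*(t - 2)*(t - 4)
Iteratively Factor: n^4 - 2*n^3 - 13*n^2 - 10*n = (n)*(n^3 - 2*n^2 - 13*n - 10) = n*(n - 5)*(n^2 + 3*n + 2) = n*(n - 5)*(n + 1)*(n + 2)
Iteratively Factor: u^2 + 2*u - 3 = (u - 1)*(u + 3)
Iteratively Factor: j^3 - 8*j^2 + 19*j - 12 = (j - 1)*(j^2 - 7*j + 12) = (j - 3)*(j - 1)*(j - 4)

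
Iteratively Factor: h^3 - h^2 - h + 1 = (h + 1)*(h^2 - 2*h + 1) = (h - 1)*(h + 1)*(h - 1)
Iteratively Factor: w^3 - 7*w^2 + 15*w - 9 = (w - 3)*(w^2 - 4*w + 3) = (w - 3)*(w - 1)*(w - 3)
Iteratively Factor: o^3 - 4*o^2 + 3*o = (o - 1)*(o^2 - 3*o) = o*(o - 1)*(o - 3)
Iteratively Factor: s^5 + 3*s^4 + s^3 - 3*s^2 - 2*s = (s + 1)*(s^4 + 2*s^3 - s^2 - 2*s) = (s + 1)^2*(s^3 + s^2 - 2*s) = s*(s + 1)^2*(s^2 + s - 2) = s*(s + 1)^2*(s + 2)*(s - 1)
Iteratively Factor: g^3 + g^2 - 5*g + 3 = (g - 1)*(g^2 + 2*g - 3) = (g - 1)^2*(g + 3)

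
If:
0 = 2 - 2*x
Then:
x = 1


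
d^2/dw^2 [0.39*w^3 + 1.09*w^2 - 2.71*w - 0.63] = 2.34*w + 2.18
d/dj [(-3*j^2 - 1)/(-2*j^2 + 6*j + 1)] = 2*(-9*j^2 - 5*j + 3)/(4*j^4 - 24*j^3 + 32*j^2 + 12*j + 1)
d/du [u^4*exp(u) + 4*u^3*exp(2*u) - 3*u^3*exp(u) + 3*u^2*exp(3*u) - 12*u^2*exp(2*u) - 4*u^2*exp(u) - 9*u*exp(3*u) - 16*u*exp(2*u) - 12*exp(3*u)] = (u^4 + 8*u^3*exp(u) + u^3 + 9*u^2*exp(2*u) - 12*u^2*exp(u) - 13*u^2 - 21*u*exp(2*u) - 56*u*exp(u) - 8*u - 45*exp(2*u) - 16*exp(u))*exp(u)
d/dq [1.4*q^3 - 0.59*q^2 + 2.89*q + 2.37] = 4.2*q^2 - 1.18*q + 2.89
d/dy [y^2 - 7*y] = 2*y - 7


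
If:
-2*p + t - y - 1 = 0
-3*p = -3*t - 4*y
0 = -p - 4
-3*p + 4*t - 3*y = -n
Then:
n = 103/7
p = -4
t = -40/7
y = 9/7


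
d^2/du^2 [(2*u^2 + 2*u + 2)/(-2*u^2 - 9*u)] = 4*(14*u^3 - 12*u^2 - 54*u - 81)/(u^3*(8*u^3 + 108*u^2 + 486*u + 729))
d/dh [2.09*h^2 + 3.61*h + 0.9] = 4.18*h + 3.61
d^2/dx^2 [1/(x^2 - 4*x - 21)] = 2*(x^2 - 4*x - 4*(x - 2)^2 - 21)/(-x^2 + 4*x + 21)^3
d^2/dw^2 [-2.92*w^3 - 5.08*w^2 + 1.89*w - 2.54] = -17.52*w - 10.16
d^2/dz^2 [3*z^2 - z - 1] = 6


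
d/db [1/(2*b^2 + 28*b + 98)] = (-b - 7)/(b^2 + 14*b + 49)^2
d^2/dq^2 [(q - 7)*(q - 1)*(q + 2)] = 6*q - 12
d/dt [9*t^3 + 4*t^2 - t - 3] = 27*t^2 + 8*t - 1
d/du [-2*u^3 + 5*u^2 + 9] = 2*u*(5 - 3*u)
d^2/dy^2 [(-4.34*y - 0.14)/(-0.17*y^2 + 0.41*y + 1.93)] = ((3.5112 - 4.4268*y)*(-0.17*y^2 + 0.41*y + 1.93) - (0.34*y - 0.41)*(0.68*y - 0.82)*(4.34*y + 0.14))/(-0.17*y^2 + 0.41*y + 1.93)^3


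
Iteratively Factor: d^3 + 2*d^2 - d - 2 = (d - 1)*(d^2 + 3*d + 2) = (d - 1)*(d + 2)*(d + 1)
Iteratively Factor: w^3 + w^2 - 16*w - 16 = (w + 1)*(w^2 - 16) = (w + 1)*(w + 4)*(w - 4)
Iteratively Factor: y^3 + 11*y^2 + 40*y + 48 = (y + 4)*(y^2 + 7*y + 12) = (y + 3)*(y + 4)*(y + 4)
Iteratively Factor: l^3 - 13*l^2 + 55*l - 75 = (l - 3)*(l^2 - 10*l + 25) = (l - 5)*(l - 3)*(l - 5)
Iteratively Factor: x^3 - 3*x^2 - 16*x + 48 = (x + 4)*(x^2 - 7*x + 12) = (x - 3)*(x + 4)*(x - 4)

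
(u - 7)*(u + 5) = u^2 - 2*u - 35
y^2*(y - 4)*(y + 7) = y^4 + 3*y^3 - 28*y^2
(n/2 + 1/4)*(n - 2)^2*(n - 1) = n^4/2 - 9*n^3/4 + 11*n^2/4 - 1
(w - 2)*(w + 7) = w^2 + 5*w - 14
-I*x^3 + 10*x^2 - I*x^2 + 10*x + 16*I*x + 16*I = (x + 2*I)*(x + 8*I)*(-I*x - I)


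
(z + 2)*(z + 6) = z^2 + 8*z + 12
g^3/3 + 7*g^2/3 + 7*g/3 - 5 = (g/3 + 1)*(g - 1)*(g + 5)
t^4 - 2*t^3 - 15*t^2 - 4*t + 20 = (t - 5)*(t - 1)*(t + 2)^2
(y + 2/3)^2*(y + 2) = y^3 + 10*y^2/3 + 28*y/9 + 8/9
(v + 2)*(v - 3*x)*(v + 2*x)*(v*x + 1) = v^4*x - v^3*x^2 + 2*v^3*x + v^3 - 6*v^2*x^3 - 2*v^2*x^2 - v^2*x + 2*v^2 - 12*v*x^3 - 6*v*x^2 - 2*v*x - 12*x^2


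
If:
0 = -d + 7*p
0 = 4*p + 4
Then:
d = -7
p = -1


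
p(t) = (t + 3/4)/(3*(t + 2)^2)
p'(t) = -2*(t + 3/4)/(3*(t + 2)^3) + 1/(3*(t + 2)^2) = (1 - 2*t)/(6*(t + 2)^3)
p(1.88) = 0.06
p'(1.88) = -0.01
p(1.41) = 0.06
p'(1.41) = -0.01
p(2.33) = 0.05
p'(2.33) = -0.01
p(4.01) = 0.04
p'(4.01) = -0.01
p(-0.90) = -0.04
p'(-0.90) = 0.35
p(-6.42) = -0.10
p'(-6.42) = -0.03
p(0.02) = 0.06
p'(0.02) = 0.02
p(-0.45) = 0.04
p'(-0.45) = 0.09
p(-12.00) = -0.04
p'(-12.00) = 0.00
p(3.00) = 0.05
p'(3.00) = -0.00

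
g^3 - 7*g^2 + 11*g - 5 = (g - 5)*(g - 1)^2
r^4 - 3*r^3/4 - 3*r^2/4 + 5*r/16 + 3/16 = (r - 1)*(r - 3/4)*(r + 1/2)^2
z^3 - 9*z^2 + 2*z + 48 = (z - 8)*(z - 3)*(z + 2)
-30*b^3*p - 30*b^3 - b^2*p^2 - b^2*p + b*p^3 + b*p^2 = (-6*b + p)*(5*b + p)*(b*p + b)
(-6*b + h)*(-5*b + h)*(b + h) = 30*b^3 + 19*b^2*h - 10*b*h^2 + h^3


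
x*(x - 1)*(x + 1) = x^3 - x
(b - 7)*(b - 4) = b^2 - 11*b + 28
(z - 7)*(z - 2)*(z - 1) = z^3 - 10*z^2 + 23*z - 14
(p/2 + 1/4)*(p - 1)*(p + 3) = p^3/2 + 5*p^2/4 - p - 3/4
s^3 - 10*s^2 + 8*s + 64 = (s - 8)*(s - 4)*(s + 2)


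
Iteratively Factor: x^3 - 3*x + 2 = (x - 1)*(x^2 + x - 2) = (x - 1)*(x + 2)*(x - 1)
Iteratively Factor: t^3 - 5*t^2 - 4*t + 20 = (t - 5)*(t^2 - 4) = (t - 5)*(t + 2)*(t - 2)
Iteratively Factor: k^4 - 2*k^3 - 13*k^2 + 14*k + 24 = (k - 2)*(k^3 - 13*k - 12) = (k - 2)*(k + 3)*(k^2 - 3*k - 4) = (k - 2)*(k + 1)*(k + 3)*(k - 4)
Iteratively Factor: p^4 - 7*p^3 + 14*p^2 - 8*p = (p - 4)*(p^3 - 3*p^2 + 2*p) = p*(p - 4)*(p^2 - 3*p + 2) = p*(p - 4)*(p - 2)*(p - 1)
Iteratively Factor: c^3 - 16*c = (c)*(c^2 - 16) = c*(c + 4)*(c - 4)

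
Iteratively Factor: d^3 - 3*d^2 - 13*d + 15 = (d + 3)*(d^2 - 6*d + 5) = (d - 1)*(d + 3)*(d - 5)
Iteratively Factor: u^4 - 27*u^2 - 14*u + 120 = (u + 4)*(u^3 - 4*u^2 - 11*u + 30) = (u + 3)*(u + 4)*(u^2 - 7*u + 10) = (u - 5)*(u + 3)*(u + 4)*(u - 2)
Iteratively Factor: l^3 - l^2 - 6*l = (l)*(l^2 - l - 6) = l*(l + 2)*(l - 3)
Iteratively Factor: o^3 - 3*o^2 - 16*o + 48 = (o + 4)*(o^2 - 7*o + 12) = (o - 3)*(o + 4)*(o - 4)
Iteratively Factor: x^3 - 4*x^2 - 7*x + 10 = (x - 1)*(x^2 - 3*x - 10) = (x - 5)*(x - 1)*(x + 2)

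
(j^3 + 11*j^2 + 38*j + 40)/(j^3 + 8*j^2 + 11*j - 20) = (j + 2)/(j - 1)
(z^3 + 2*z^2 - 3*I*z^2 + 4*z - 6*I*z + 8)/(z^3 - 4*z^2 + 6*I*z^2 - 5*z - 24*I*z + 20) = (z^2 + z*(2 - 4*I) - 8*I)/(z^2 + z*(-4 + 5*I) - 20*I)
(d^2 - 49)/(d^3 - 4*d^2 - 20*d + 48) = (d^2 - 49)/(d^3 - 4*d^2 - 20*d + 48)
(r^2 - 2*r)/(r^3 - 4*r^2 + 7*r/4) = 4*(r - 2)/(4*r^2 - 16*r + 7)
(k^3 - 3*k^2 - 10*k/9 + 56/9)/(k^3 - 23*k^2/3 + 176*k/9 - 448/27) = 3*(3*k^2 - 2*k - 8)/(9*k^2 - 48*k + 64)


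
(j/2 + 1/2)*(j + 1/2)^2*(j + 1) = j^4/2 + 3*j^3/2 + 13*j^2/8 + 3*j/4 + 1/8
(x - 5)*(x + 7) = x^2 + 2*x - 35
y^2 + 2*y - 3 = (y - 1)*(y + 3)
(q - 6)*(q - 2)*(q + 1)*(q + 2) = q^4 - 5*q^3 - 10*q^2 + 20*q + 24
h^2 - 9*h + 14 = (h - 7)*(h - 2)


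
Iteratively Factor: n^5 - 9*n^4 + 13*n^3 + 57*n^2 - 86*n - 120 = (n + 2)*(n^4 - 11*n^3 + 35*n^2 - 13*n - 60) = (n - 4)*(n + 2)*(n^3 - 7*n^2 + 7*n + 15) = (n - 4)*(n + 1)*(n + 2)*(n^2 - 8*n + 15) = (n - 4)*(n - 3)*(n + 1)*(n + 2)*(n - 5)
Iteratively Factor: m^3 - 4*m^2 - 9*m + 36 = (m + 3)*(m^2 - 7*m + 12) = (m - 3)*(m + 3)*(m - 4)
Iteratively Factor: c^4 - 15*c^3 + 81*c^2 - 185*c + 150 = (c - 5)*(c^3 - 10*c^2 + 31*c - 30) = (c - 5)^2*(c^2 - 5*c + 6) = (c - 5)^2*(c - 3)*(c - 2)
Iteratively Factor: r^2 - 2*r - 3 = (r + 1)*(r - 3)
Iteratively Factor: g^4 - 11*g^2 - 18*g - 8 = (g + 1)*(g^3 - g^2 - 10*g - 8) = (g + 1)^2*(g^2 - 2*g - 8) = (g + 1)^2*(g + 2)*(g - 4)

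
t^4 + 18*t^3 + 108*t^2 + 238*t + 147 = (t + 1)*(t + 3)*(t + 7)^2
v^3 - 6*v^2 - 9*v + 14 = (v - 7)*(v - 1)*(v + 2)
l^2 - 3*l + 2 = (l - 2)*(l - 1)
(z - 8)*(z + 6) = z^2 - 2*z - 48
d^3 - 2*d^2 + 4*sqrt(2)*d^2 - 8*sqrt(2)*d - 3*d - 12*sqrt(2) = (d - 3)*(d + 1)*(d + 4*sqrt(2))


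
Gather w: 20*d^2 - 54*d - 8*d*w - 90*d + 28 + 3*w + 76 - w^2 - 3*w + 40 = 20*d^2 - 8*d*w - 144*d - w^2 + 144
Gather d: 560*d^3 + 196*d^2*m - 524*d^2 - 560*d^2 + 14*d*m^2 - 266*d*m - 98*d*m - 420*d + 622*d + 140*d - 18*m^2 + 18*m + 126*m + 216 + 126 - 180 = 560*d^3 + d^2*(196*m - 1084) + d*(14*m^2 - 364*m + 342) - 18*m^2 + 144*m + 162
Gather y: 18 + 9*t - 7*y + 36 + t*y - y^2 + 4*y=9*t - y^2 + y*(t - 3) + 54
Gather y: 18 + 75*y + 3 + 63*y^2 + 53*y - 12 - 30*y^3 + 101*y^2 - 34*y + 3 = -30*y^3 + 164*y^2 + 94*y + 12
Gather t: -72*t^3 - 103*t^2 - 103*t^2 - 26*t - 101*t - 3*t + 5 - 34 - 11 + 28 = -72*t^3 - 206*t^2 - 130*t - 12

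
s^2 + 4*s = s*(s + 4)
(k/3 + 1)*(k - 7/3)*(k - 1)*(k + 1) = k^4/3 + 2*k^3/9 - 8*k^2/3 - 2*k/9 + 7/3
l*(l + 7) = l^2 + 7*l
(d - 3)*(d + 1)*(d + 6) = d^3 + 4*d^2 - 15*d - 18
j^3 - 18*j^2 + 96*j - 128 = (j - 8)^2*(j - 2)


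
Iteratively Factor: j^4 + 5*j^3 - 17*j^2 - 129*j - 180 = (j + 4)*(j^3 + j^2 - 21*j - 45) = (j + 3)*(j + 4)*(j^2 - 2*j - 15) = (j + 3)^2*(j + 4)*(j - 5)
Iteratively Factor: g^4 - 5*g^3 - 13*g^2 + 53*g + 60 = (g - 5)*(g^3 - 13*g - 12) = (g - 5)*(g - 4)*(g^2 + 4*g + 3) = (g - 5)*(g - 4)*(g + 1)*(g + 3)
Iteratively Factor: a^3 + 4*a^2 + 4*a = (a + 2)*(a^2 + 2*a) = (a + 2)^2*(a)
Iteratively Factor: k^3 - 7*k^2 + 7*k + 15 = (k + 1)*(k^2 - 8*k + 15) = (k - 3)*(k + 1)*(k - 5)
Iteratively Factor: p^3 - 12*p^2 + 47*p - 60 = (p - 4)*(p^2 - 8*p + 15) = (p - 4)*(p - 3)*(p - 5)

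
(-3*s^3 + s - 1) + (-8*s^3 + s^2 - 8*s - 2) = -11*s^3 + s^2 - 7*s - 3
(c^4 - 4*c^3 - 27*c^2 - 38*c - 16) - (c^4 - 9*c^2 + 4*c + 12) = -4*c^3 - 18*c^2 - 42*c - 28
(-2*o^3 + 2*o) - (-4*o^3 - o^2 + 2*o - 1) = 2*o^3 + o^2 + 1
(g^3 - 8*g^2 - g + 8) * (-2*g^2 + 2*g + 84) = -2*g^5 + 18*g^4 + 70*g^3 - 690*g^2 - 68*g + 672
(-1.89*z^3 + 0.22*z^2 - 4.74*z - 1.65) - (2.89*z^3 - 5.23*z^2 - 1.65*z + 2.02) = -4.78*z^3 + 5.45*z^2 - 3.09*z - 3.67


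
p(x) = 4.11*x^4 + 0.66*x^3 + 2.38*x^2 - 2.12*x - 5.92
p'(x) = 16.44*x^3 + 1.98*x^2 + 4.76*x - 2.12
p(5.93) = 5285.13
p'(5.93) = 3523.93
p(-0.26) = -5.20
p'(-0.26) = -3.51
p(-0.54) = -3.84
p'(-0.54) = -6.70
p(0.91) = -2.56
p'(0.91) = 16.24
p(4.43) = 1671.69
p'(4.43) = 1487.09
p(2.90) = 314.74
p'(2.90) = 429.29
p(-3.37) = 533.10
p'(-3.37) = -624.88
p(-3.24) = 456.41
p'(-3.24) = -555.92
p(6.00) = 5536.16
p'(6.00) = 3648.76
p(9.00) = 27614.63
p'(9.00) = 12185.86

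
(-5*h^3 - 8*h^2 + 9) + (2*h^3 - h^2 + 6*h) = -3*h^3 - 9*h^2 + 6*h + 9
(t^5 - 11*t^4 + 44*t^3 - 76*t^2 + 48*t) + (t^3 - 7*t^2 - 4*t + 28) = t^5 - 11*t^4 + 45*t^3 - 83*t^2 + 44*t + 28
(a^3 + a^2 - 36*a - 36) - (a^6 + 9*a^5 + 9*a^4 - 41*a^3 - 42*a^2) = -a^6 - 9*a^5 - 9*a^4 + 42*a^3 + 43*a^2 - 36*a - 36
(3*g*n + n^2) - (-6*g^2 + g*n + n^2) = 6*g^2 + 2*g*n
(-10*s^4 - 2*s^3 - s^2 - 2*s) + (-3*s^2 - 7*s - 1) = -10*s^4 - 2*s^3 - 4*s^2 - 9*s - 1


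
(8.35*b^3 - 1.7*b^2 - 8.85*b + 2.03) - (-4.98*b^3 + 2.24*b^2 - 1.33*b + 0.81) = 13.33*b^3 - 3.94*b^2 - 7.52*b + 1.22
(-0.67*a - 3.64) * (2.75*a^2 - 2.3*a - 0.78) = -1.8425*a^3 - 8.469*a^2 + 8.8946*a + 2.8392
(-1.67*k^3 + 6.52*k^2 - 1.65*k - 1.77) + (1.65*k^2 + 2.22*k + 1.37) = -1.67*k^3 + 8.17*k^2 + 0.57*k - 0.4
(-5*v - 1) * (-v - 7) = 5*v^2 + 36*v + 7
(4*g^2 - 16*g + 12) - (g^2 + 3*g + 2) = 3*g^2 - 19*g + 10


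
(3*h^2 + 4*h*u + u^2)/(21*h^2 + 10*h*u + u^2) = (h + u)/(7*h + u)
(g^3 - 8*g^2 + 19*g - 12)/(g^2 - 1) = (g^2 - 7*g + 12)/(g + 1)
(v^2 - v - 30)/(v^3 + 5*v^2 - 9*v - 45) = (v - 6)/(v^2 - 9)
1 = 1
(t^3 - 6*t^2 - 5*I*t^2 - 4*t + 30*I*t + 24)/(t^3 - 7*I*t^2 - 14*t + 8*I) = (t - 6)/(t - 2*I)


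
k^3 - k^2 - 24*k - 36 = (k - 6)*(k + 2)*(k + 3)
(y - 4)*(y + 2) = y^2 - 2*y - 8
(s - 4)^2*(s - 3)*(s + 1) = s^4 - 10*s^3 + 29*s^2 - 8*s - 48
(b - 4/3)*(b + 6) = b^2 + 14*b/3 - 8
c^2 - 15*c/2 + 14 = (c - 4)*(c - 7/2)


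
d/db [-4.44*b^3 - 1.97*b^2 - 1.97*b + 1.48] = -13.32*b^2 - 3.94*b - 1.97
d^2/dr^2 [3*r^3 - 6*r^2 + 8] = 18*r - 12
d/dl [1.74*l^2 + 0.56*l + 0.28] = 3.48*l + 0.56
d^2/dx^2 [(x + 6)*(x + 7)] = 2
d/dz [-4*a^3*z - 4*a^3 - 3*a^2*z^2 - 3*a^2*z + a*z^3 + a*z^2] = a*(-4*a^2 - 6*a*z - 3*a + 3*z^2 + 2*z)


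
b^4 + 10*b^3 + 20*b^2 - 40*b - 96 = (b - 2)*(b + 2)*(b + 4)*(b + 6)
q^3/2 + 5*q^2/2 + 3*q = q*(q/2 + 1)*(q + 3)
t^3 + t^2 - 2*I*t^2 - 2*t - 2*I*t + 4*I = (t - 1)*(t + 2)*(t - 2*I)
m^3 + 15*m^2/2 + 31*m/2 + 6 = (m + 1/2)*(m + 3)*(m + 4)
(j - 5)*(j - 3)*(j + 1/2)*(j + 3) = j^4 - 9*j^3/2 - 23*j^2/2 + 81*j/2 + 45/2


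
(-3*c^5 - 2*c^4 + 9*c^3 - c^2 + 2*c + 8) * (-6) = 18*c^5 + 12*c^4 - 54*c^3 + 6*c^2 - 12*c - 48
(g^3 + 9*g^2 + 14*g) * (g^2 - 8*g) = g^5 + g^4 - 58*g^3 - 112*g^2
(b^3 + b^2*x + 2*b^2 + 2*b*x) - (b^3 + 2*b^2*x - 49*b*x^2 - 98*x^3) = -b^2*x + 2*b^2 + 49*b*x^2 + 2*b*x + 98*x^3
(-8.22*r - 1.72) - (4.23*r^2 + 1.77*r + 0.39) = -4.23*r^2 - 9.99*r - 2.11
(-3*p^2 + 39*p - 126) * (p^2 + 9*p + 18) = -3*p^4 + 12*p^3 + 171*p^2 - 432*p - 2268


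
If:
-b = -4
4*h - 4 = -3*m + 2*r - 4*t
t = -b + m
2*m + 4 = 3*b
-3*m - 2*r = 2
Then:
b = 4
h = -11/2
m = 4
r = -7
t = 0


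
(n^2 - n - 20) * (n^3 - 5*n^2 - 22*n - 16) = n^5 - 6*n^4 - 37*n^3 + 106*n^2 + 456*n + 320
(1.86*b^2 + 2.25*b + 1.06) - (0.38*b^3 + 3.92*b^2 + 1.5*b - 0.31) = -0.38*b^3 - 2.06*b^2 + 0.75*b + 1.37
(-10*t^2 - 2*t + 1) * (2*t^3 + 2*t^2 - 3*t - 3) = -20*t^5 - 24*t^4 + 28*t^3 + 38*t^2 + 3*t - 3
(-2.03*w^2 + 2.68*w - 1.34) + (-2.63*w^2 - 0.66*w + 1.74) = -4.66*w^2 + 2.02*w + 0.4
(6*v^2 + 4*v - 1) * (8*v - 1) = 48*v^3 + 26*v^2 - 12*v + 1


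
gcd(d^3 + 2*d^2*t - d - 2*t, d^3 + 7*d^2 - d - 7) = d^2 - 1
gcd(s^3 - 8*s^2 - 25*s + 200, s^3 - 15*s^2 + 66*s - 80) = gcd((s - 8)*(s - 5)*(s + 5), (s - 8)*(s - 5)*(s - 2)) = s^2 - 13*s + 40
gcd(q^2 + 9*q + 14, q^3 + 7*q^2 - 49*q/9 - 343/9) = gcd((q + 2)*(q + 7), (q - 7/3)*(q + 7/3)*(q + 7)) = q + 7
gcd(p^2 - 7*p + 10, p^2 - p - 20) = p - 5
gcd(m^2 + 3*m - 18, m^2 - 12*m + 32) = 1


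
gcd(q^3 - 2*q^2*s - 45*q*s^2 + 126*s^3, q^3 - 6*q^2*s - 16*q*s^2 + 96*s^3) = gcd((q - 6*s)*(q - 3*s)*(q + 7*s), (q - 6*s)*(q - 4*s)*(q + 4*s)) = q - 6*s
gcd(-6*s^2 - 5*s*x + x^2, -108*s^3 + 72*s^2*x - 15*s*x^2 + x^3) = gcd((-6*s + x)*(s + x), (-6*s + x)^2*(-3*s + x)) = -6*s + x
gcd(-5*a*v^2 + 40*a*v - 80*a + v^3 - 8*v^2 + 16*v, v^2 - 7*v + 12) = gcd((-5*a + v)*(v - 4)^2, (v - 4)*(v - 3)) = v - 4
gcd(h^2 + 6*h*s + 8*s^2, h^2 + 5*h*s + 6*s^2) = h + 2*s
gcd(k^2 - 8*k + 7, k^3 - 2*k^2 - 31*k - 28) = k - 7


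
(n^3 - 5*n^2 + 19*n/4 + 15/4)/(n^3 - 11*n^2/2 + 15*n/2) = (n + 1/2)/n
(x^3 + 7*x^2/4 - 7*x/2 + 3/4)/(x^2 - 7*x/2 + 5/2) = (4*x^2 + 11*x - 3)/(2*(2*x - 5))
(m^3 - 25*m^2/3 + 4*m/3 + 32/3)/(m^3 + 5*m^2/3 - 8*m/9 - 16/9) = 3*(3*m^3 - 25*m^2 + 4*m + 32)/(9*m^3 + 15*m^2 - 8*m - 16)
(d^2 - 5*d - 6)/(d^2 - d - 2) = (d - 6)/(d - 2)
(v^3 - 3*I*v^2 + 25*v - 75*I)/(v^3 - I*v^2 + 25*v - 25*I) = (v - 3*I)/(v - I)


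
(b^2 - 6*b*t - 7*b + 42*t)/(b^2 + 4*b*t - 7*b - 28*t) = (b - 6*t)/(b + 4*t)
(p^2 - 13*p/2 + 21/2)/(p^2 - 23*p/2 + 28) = (p - 3)/(p - 8)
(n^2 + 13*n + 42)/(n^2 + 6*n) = (n + 7)/n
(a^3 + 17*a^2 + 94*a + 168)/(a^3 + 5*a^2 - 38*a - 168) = (a + 6)/(a - 6)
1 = 1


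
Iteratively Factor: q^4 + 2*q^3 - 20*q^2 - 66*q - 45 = (q - 5)*(q^3 + 7*q^2 + 15*q + 9) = (q - 5)*(q + 3)*(q^2 + 4*q + 3) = (q - 5)*(q + 3)^2*(q + 1)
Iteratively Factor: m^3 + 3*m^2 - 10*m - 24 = (m + 2)*(m^2 + m - 12) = (m + 2)*(m + 4)*(m - 3)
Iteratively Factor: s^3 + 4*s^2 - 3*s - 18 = (s + 3)*(s^2 + s - 6) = (s - 2)*(s + 3)*(s + 3)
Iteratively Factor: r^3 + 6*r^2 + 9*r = (r + 3)*(r^2 + 3*r) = (r + 3)^2*(r)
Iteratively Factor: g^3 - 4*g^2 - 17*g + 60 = (g - 3)*(g^2 - g - 20) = (g - 3)*(g + 4)*(g - 5)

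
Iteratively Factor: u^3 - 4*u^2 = (u)*(u^2 - 4*u) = u*(u - 4)*(u)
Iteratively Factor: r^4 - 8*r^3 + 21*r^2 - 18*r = (r)*(r^3 - 8*r^2 + 21*r - 18) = r*(r - 3)*(r^2 - 5*r + 6) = r*(r - 3)*(r - 2)*(r - 3)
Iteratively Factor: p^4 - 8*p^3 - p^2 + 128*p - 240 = (p - 3)*(p^3 - 5*p^2 - 16*p + 80) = (p - 5)*(p - 3)*(p^2 - 16) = (p - 5)*(p - 3)*(p + 4)*(p - 4)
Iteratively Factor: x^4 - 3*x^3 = (x)*(x^3 - 3*x^2) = x^2*(x^2 - 3*x) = x^3*(x - 3)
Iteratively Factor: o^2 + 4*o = (o + 4)*(o)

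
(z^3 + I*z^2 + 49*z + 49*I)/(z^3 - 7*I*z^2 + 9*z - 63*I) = (z^2 + 8*I*z - 7)/(z^2 + 9)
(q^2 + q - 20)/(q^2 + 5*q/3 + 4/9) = 9*(q^2 + q - 20)/(9*q^2 + 15*q + 4)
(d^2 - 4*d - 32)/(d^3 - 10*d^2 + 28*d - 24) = (d^2 - 4*d - 32)/(d^3 - 10*d^2 + 28*d - 24)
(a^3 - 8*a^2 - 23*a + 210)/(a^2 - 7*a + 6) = (a^2 - 2*a - 35)/(a - 1)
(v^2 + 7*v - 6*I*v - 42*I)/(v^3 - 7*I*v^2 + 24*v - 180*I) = (v + 7)/(v^2 - I*v + 30)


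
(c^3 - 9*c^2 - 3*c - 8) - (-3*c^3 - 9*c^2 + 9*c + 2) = 4*c^3 - 12*c - 10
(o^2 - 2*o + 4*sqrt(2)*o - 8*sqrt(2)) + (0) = o^2 - 2*o + 4*sqrt(2)*o - 8*sqrt(2)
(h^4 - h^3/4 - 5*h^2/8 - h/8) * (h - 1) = h^5 - 5*h^4/4 - 3*h^3/8 + h^2/2 + h/8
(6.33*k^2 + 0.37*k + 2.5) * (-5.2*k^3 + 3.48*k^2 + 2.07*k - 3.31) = -32.916*k^5 + 20.1044*k^4 + 1.3907*k^3 - 11.4864*k^2 + 3.9503*k - 8.275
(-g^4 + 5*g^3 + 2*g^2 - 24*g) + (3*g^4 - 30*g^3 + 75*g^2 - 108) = 2*g^4 - 25*g^3 + 77*g^2 - 24*g - 108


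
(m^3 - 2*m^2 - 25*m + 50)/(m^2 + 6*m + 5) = (m^2 - 7*m + 10)/(m + 1)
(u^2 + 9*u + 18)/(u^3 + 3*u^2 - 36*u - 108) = 1/(u - 6)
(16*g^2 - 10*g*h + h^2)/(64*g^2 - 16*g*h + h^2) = (2*g - h)/(8*g - h)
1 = 1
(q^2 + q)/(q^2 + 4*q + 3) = q/(q + 3)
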